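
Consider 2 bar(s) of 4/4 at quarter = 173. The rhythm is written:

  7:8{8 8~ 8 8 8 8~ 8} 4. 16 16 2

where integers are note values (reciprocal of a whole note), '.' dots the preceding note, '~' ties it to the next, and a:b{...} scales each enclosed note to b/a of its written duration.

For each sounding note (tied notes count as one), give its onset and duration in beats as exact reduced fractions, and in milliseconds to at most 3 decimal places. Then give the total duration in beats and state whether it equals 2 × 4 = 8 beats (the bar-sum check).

1) 0.0ms=0b +198.183ms=4/7b
2) 198.183ms=4/7b +396.367ms=8/7b
3) 594.55ms=12/7b +198.183ms=4/7b
4) 792.733ms=16/7b +198.183ms=4/7b
5) 990.917ms=20/7b +396.367ms=8/7b
6) 1387.283ms=4b +520.231ms=3/2b
7) 1907.514ms=11/2b +86.705ms=1/4b
8) 1994.22ms=23/4b +86.705ms=1/4b
9) 2080.925ms=6b +693.642ms=2b
Σ=8b of 8 (173bpm 4/4) — PASS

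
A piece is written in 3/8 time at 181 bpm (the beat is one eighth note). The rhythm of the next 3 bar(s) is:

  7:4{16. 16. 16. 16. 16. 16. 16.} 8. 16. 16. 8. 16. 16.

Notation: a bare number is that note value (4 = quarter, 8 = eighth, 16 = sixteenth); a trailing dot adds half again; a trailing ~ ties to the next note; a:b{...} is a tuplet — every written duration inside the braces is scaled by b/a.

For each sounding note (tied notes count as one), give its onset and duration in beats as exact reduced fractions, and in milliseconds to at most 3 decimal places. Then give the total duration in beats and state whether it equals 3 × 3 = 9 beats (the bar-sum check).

1) 0.0ms=0b +142.068ms=3/7b
2) 142.068ms=3/7b +142.068ms=3/7b
3) 284.136ms=6/7b +142.068ms=3/7b
4) 426.204ms=9/7b +142.068ms=3/7b
5) 568.272ms=12/7b +142.068ms=3/7b
6) 710.339ms=15/7b +142.068ms=3/7b
7) 852.407ms=18/7b +142.068ms=3/7b
8) 994.475ms=3b +497.238ms=3/2b
9) 1491.713ms=9/2b +248.619ms=3/4b
10) 1740.331ms=21/4b +248.619ms=3/4b
11) 1988.95ms=6b +497.238ms=3/2b
12) 2486.188ms=15/2b +248.619ms=3/4b
13) 2734.807ms=33/4b +248.619ms=3/4b
Σ=9b of 9 (181bpm 3/8) — PASS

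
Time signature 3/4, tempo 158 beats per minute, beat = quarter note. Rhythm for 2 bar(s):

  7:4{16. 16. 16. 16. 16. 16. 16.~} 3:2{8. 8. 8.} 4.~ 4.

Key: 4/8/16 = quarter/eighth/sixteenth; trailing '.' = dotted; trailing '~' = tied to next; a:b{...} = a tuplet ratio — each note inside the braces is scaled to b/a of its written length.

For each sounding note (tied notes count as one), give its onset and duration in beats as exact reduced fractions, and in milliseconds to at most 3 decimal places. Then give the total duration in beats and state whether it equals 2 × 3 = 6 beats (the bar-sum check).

1) 0.0ms=0b +81.374ms=3/14b
2) 81.374ms=3/14b +81.374ms=3/14b
3) 162.749ms=3/7b +81.374ms=3/14b
4) 244.123ms=9/14b +81.374ms=3/14b
5) 325.497ms=6/7b +81.374ms=3/14b
6) 406.872ms=15/14b +81.374ms=3/14b
7) 488.246ms=9/7b +271.248ms=5/7b
8) 759.494ms=2b +189.873ms=1/2b
9) 949.367ms=5/2b +189.873ms=1/2b
10) 1139.241ms=3b +1139.241ms=3b
Σ=6b of 6 (158bpm 3/4) — PASS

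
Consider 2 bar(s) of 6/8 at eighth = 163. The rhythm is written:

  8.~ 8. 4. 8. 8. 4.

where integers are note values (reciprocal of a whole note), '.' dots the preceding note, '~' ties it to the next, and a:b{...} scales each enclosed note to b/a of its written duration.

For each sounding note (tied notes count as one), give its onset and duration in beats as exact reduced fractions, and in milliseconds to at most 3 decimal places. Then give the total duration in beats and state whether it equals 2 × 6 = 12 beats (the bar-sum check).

1) 0.0ms=0b +1104.294ms=3b
2) 1104.294ms=3b +1104.294ms=3b
3) 2208.589ms=6b +552.147ms=3/2b
4) 2760.736ms=15/2b +552.147ms=3/2b
5) 3312.883ms=9b +1104.294ms=3b
Σ=12b of 12 (163bpm 6/8) — PASS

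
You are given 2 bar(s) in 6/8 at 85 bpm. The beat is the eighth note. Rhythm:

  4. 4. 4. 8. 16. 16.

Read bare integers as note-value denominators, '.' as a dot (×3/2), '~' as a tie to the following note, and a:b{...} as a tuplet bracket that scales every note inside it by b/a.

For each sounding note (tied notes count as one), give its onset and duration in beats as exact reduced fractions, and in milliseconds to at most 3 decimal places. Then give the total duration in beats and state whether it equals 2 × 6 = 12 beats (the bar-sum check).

1) 0.0ms=0b +2117.647ms=3b
2) 2117.647ms=3b +2117.647ms=3b
3) 4235.294ms=6b +2117.647ms=3b
4) 6352.941ms=9b +1058.824ms=3/2b
5) 7411.765ms=21/2b +529.412ms=3/4b
6) 7941.176ms=45/4b +529.412ms=3/4b
Σ=12b of 12 (85bpm 6/8) — PASS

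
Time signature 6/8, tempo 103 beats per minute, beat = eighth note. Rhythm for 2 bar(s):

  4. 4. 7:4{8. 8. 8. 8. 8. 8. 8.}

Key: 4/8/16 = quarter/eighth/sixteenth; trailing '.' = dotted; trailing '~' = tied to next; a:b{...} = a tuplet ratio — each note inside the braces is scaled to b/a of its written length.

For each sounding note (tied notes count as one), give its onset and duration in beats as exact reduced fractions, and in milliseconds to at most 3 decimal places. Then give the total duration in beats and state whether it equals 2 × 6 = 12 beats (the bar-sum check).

1) 0.0ms=0b +1747.573ms=3b
2) 1747.573ms=3b +1747.573ms=3b
3) 3495.146ms=6b +499.307ms=6/7b
4) 3994.452ms=48/7b +499.307ms=6/7b
5) 4493.759ms=54/7b +499.307ms=6/7b
6) 4993.065ms=60/7b +499.307ms=6/7b
7) 5492.372ms=66/7b +499.307ms=6/7b
8) 5991.678ms=72/7b +499.307ms=6/7b
9) 6490.985ms=78/7b +499.307ms=6/7b
Σ=12b of 12 (103bpm 6/8) — PASS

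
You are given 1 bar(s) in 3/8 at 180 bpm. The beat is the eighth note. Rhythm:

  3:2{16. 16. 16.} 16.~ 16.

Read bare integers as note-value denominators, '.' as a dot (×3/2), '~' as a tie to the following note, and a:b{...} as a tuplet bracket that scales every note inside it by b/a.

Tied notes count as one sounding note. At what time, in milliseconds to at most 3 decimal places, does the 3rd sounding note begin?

1. 0.0ms @ 0 + 166.667ms (1/2)
2. 166.667ms @ 1/2 + 166.667ms (1/2)
3. 333.333ms @ 1 + 166.667ms (1/2)
4. 500.0ms @ 3/2 + 500.0ms (3/2)

note 3 onset = 1b = 333.333ms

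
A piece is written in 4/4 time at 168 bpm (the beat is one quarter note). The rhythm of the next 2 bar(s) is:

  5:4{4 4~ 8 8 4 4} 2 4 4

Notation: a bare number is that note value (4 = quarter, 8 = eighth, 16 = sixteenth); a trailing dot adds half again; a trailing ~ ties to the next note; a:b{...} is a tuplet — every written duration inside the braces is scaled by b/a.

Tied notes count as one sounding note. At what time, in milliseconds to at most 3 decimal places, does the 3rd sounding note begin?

1. 0.0ms @ 0 + 285.714ms (4/5)
2. 285.714ms @ 4/5 + 428.571ms (6/5)
3. 714.286ms @ 2 + 142.857ms (2/5)
4. 857.143ms @ 12/5 + 285.714ms (4/5)
5. 1142.857ms @ 16/5 + 285.714ms (4/5)
6. 1428.571ms @ 4 + 714.286ms (2)
7. 2142.857ms @ 6 + 357.143ms (1)
8. 2500.0ms @ 7 + 357.143ms (1)

note 3 onset = 2b = 714.286ms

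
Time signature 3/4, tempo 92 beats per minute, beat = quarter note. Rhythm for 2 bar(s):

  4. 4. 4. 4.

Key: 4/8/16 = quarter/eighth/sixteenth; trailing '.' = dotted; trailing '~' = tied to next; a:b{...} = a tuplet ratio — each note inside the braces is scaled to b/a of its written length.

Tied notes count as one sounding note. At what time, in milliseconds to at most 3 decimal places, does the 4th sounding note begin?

note 4 onset = 9/2b = 2934.783ms

1. 0.0ms @ 0 + 978.261ms (3/2)
2. 978.261ms @ 3/2 + 978.261ms (3/2)
3. 1956.522ms @ 3 + 978.261ms (3/2)
4. 2934.783ms @ 9/2 + 978.261ms (3/2)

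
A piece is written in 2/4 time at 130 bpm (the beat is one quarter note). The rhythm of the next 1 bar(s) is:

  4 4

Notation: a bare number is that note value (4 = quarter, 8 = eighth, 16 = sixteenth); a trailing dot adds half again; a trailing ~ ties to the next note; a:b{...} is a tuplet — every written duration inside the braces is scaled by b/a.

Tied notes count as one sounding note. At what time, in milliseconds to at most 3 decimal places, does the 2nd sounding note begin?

note 2 onset = 1b = 461.538ms

1. 0.0ms @ 0 + 461.538ms (1)
2. 461.538ms @ 1 + 461.538ms (1)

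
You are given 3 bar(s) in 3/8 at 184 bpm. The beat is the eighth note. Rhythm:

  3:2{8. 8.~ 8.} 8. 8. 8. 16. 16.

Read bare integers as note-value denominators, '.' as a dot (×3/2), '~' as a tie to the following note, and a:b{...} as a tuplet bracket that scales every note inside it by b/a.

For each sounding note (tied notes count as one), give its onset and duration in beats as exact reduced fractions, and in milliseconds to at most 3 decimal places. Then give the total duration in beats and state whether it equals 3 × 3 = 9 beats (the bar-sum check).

1) 0.0ms=0b +326.087ms=1b
2) 326.087ms=1b +652.174ms=2b
3) 978.261ms=3b +489.13ms=3/2b
4) 1467.391ms=9/2b +489.13ms=3/2b
5) 1956.522ms=6b +489.13ms=3/2b
6) 2445.652ms=15/2b +244.565ms=3/4b
7) 2690.217ms=33/4b +244.565ms=3/4b
Σ=9b of 9 (184bpm 3/8) — PASS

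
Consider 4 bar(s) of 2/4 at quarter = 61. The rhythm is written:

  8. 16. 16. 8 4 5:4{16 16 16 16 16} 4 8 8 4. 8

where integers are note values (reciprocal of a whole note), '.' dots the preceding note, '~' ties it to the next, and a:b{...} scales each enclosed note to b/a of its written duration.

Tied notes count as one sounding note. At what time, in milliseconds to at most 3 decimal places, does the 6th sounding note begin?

note 6 onset = 3b = 2950.82ms

1. 0.0ms @ 0 + 737.705ms (3/4)
2. 737.705ms @ 3/4 + 368.852ms (3/8)
3. 1106.557ms @ 9/8 + 368.852ms (3/8)
4. 1475.41ms @ 3/2 + 491.803ms (1/2)
5. 1967.213ms @ 2 + 983.607ms (1)
6. 2950.82ms @ 3 + 196.721ms (1/5)
7. 3147.541ms @ 16/5 + 196.721ms (1/5)
8. 3344.262ms @ 17/5 + 196.721ms (1/5)
9. 3540.984ms @ 18/5 + 196.721ms (1/5)
10. 3737.705ms @ 19/5 + 196.721ms (1/5)
11. 3934.426ms @ 4 + 983.607ms (1)
12. 4918.033ms @ 5 + 491.803ms (1/2)
13. 5409.836ms @ 11/2 + 491.803ms (1/2)
14. 5901.639ms @ 6 + 1475.41ms (3/2)
15. 7377.049ms @ 15/2 + 491.803ms (1/2)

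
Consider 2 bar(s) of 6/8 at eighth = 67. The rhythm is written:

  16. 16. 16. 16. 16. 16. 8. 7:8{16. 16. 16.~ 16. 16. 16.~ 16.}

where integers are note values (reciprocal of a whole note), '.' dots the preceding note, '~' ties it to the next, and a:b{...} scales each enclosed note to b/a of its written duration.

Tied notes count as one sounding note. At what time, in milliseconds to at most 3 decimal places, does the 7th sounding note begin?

1. 0.0ms @ 0 + 671.642ms (3/4)
2. 671.642ms @ 3/4 + 671.642ms (3/4)
3. 1343.284ms @ 3/2 + 671.642ms (3/4)
4. 2014.925ms @ 9/4 + 671.642ms (3/4)
5. 2686.567ms @ 3 + 671.642ms (3/4)
6. 3358.209ms @ 15/4 + 671.642ms (3/4)
7. 4029.851ms @ 9/2 + 1343.284ms (3/2)
8. 5373.134ms @ 6 + 767.591ms (6/7)
9. 6140.725ms @ 48/7 + 767.591ms (6/7)
10. 6908.316ms @ 54/7 + 1535.181ms (12/7)
11. 8443.497ms @ 66/7 + 767.591ms (6/7)
12. 9211.087ms @ 72/7 + 1535.181ms (12/7)

note 7 onset = 9/2b = 4029.851ms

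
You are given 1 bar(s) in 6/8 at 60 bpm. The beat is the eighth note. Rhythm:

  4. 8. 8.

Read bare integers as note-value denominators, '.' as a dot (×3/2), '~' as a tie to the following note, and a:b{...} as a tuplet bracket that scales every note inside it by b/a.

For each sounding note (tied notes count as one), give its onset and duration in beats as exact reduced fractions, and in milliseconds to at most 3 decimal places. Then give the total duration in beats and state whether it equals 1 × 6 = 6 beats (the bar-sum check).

1) 0.0ms=0b +3000.0ms=3b
2) 3000.0ms=3b +1500.0ms=3/2b
3) 4500.0ms=9/2b +1500.0ms=3/2b
Σ=6b of 6 (60bpm 6/8) — PASS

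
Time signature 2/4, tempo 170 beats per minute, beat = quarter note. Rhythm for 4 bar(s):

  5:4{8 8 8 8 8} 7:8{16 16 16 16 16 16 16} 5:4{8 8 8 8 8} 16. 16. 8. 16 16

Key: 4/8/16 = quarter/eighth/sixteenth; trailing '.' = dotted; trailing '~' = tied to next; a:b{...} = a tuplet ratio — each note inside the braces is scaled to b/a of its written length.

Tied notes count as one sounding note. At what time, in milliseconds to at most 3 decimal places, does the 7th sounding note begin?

1. 0.0ms @ 0 + 141.176ms (2/5)
2. 141.176ms @ 2/5 + 141.176ms (2/5)
3. 282.353ms @ 4/5 + 141.176ms (2/5)
4. 423.529ms @ 6/5 + 141.176ms (2/5)
5. 564.706ms @ 8/5 + 141.176ms (2/5)
6. 705.882ms @ 2 + 100.84ms (2/7)
7. 806.723ms @ 16/7 + 100.84ms (2/7)
8. 907.563ms @ 18/7 + 100.84ms (2/7)
9. 1008.403ms @ 20/7 + 100.84ms (2/7)
10. 1109.244ms @ 22/7 + 100.84ms (2/7)
11. 1210.084ms @ 24/7 + 100.84ms (2/7)
12. 1310.924ms @ 26/7 + 100.84ms (2/7)
13. 1411.765ms @ 4 + 141.176ms (2/5)
14. 1552.941ms @ 22/5 + 141.176ms (2/5)
15. 1694.118ms @ 24/5 + 141.176ms (2/5)
16. 1835.294ms @ 26/5 + 141.176ms (2/5)
17. 1976.471ms @ 28/5 + 141.176ms (2/5)
18. 2117.647ms @ 6 + 132.353ms (3/8)
19. 2250.0ms @ 51/8 + 132.353ms (3/8)
20. 2382.353ms @ 27/4 + 264.706ms (3/4)
21. 2647.059ms @ 15/2 + 88.235ms (1/4)
22. 2735.294ms @ 31/4 + 88.235ms (1/4)

note 7 onset = 16/7b = 806.723ms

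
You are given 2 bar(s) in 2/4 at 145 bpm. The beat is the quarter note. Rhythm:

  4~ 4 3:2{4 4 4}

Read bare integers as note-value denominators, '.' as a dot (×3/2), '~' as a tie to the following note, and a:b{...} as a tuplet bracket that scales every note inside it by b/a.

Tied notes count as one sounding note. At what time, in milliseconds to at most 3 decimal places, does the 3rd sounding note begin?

note 3 onset = 8/3b = 1103.448ms

1. 0.0ms @ 0 + 827.586ms (2)
2. 827.586ms @ 2 + 275.862ms (2/3)
3. 1103.448ms @ 8/3 + 275.862ms (2/3)
4. 1379.31ms @ 10/3 + 275.862ms (2/3)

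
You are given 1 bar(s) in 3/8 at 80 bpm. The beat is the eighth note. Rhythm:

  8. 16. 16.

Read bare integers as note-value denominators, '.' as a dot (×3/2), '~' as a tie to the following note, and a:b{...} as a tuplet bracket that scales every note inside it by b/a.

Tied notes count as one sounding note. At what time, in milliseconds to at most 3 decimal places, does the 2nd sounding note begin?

note 2 onset = 3/2b = 1125.0ms

1. 0.0ms @ 0 + 1125.0ms (3/2)
2. 1125.0ms @ 3/2 + 562.5ms (3/4)
3. 1687.5ms @ 9/4 + 562.5ms (3/4)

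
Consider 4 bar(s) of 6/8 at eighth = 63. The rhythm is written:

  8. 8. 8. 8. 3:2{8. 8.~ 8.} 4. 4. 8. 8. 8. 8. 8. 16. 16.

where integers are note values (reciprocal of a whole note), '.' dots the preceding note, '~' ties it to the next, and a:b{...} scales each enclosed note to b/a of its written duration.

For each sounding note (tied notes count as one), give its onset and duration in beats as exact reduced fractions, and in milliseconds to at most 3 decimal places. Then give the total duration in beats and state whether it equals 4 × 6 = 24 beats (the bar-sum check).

1) 0.0ms=0b +1428.571ms=3/2b
2) 1428.571ms=3/2b +1428.571ms=3/2b
3) 2857.143ms=3b +1428.571ms=3/2b
4) 4285.714ms=9/2b +1428.571ms=3/2b
5) 5714.286ms=6b +952.381ms=1b
6) 6666.667ms=7b +1904.762ms=2b
7) 8571.429ms=9b +2857.143ms=3b
8) 11428.571ms=12b +2857.143ms=3b
9) 14285.714ms=15b +1428.571ms=3/2b
10) 15714.286ms=33/2b +1428.571ms=3/2b
11) 17142.857ms=18b +1428.571ms=3/2b
12) 18571.429ms=39/2b +1428.571ms=3/2b
13) 20000.0ms=21b +1428.571ms=3/2b
14) 21428.571ms=45/2b +714.286ms=3/4b
15) 22142.857ms=93/4b +714.286ms=3/4b
Σ=24b of 24 (63bpm 6/8) — PASS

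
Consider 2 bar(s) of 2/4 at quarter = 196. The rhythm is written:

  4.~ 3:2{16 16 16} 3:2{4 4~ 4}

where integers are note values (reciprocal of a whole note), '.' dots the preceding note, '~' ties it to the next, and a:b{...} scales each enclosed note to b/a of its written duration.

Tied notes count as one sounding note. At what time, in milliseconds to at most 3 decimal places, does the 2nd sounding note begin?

note 2 onset = 5/3b = 510.204ms

1. 0.0ms @ 0 + 510.204ms (5/3)
2. 510.204ms @ 5/3 + 51.02ms (1/6)
3. 561.224ms @ 11/6 + 51.02ms (1/6)
4. 612.245ms @ 2 + 204.082ms (2/3)
5. 816.327ms @ 8/3 + 408.163ms (4/3)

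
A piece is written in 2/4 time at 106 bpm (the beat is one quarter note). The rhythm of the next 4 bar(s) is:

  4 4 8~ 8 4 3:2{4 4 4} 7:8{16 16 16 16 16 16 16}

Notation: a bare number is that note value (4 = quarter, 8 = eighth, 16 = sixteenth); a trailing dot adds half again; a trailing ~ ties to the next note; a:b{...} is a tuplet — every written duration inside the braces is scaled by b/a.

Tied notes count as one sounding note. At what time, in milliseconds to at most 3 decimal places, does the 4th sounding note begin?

note 4 onset = 3b = 1698.113ms

1. 0.0ms @ 0 + 566.038ms (1)
2. 566.038ms @ 1 + 566.038ms (1)
3. 1132.075ms @ 2 + 566.038ms (1)
4. 1698.113ms @ 3 + 566.038ms (1)
5. 2264.151ms @ 4 + 377.358ms (2/3)
6. 2641.509ms @ 14/3 + 377.358ms (2/3)
7. 3018.868ms @ 16/3 + 377.358ms (2/3)
8. 3396.226ms @ 6 + 161.725ms (2/7)
9. 3557.951ms @ 44/7 + 161.725ms (2/7)
10. 3719.677ms @ 46/7 + 161.725ms (2/7)
11. 3881.402ms @ 48/7 + 161.725ms (2/7)
12. 4043.127ms @ 50/7 + 161.725ms (2/7)
13. 4204.852ms @ 52/7 + 161.725ms (2/7)
14. 4366.577ms @ 54/7 + 161.725ms (2/7)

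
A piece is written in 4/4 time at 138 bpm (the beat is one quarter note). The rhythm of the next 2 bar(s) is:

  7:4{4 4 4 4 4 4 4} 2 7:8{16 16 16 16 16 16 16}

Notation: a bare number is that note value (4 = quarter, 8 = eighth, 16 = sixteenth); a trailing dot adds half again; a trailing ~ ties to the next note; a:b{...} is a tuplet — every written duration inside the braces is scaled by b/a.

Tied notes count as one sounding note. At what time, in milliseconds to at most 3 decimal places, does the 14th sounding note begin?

note 14 onset = 52/7b = 3229.814ms

1. 0.0ms @ 0 + 248.447ms (4/7)
2. 248.447ms @ 4/7 + 248.447ms (4/7)
3. 496.894ms @ 8/7 + 248.447ms (4/7)
4. 745.342ms @ 12/7 + 248.447ms (4/7)
5. 993.789ms @ 16/7 + 248.447ms (4/7)
6. 1242.236ms @ 20/7 + 248.447ms (4/7)
7. 1490.683ms @ 24/7 + 248.447ms (4/7)
8. 1739.13ms @ 4 + 869.565ms (2)
9. 2608.696ms @ 6 + 124.224ms (2/7)
10. 2732.919ms @ 44/7 + 124.224ms (2/7)
11. 2857.143ms @ 46/7 + 124.224ms (2/7)
12. 2981.366ms @ 48/7 + 124.224ms (2/7)
13. 3105.59ms @ 50/7 + 124.224ms (2/7)
14. 3229.814ms @ 52/7 + 124.224ms (2/7)
15. 3354.037ms @ 54/7 + 124.224ms (2/7)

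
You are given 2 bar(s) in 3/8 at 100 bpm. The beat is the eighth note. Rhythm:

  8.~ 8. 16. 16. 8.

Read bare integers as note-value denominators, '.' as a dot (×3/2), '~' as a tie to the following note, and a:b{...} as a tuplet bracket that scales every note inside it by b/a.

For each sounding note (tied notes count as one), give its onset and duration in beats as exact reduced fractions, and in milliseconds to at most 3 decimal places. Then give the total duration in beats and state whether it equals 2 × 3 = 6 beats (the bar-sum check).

1) 0.0ms=0b +1800.0ms=3b
2) 1800.0ms=3b +450.0ms=3/4b
3) 2250.0ms=15/4b +450.0ms=3/4b
4) 2700.0ms=9/2b +900.0ms=3/2b
Σ=6b of 6 (100bpm 3/8) — PASS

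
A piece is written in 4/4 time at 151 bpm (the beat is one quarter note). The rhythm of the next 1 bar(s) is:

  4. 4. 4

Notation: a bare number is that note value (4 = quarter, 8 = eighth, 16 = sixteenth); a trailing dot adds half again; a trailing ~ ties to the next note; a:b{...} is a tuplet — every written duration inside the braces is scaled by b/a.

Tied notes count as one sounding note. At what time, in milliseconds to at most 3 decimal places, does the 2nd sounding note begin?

note 2 onset = 3/2b = 596.026ms

1. 0.0ms @ 0 + 596.026ms (3/2)
2. 596.026ms @ 3/2 + 596.026ms (3/2)
3. 1192.053ms @ 3 + 397.351ms (1)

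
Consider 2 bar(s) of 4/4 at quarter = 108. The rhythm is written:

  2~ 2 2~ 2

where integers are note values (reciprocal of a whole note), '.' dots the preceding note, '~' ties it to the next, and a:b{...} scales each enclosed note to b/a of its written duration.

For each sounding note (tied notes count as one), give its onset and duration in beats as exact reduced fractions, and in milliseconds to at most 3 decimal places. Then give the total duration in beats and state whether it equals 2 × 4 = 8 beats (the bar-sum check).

1) 0.0ms=0b +2222.222ms=4b
2) 2222.222ms=4b +2222.222ms=4b
Σ=8b of 8 (108bpm 4/4) — PASS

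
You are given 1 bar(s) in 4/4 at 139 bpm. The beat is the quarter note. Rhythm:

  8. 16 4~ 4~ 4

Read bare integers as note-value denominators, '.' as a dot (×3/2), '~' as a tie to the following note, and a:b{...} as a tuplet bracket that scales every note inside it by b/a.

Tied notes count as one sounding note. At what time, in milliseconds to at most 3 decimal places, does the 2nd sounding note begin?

1. 0.0ms @ 0 + 323.741ms (3/4)
2. 323.741ms @ 3/4 + 107.914ms (1/4)
3. 431.655ms @ 1 + 1294.964ms (3)

note 2 onset = 3/4b = 323.741ms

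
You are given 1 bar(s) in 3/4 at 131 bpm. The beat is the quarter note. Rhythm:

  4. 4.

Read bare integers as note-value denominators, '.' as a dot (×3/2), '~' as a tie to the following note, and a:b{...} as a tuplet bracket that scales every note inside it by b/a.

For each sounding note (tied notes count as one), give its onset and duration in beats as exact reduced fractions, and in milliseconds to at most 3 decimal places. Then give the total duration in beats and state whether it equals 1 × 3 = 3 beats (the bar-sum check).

1) 0.0ms=0b +687.023ms=3/2b
2) 687.023ms=3/2b +687.023ms=3/2b
Σ=3b of 3 (131bpm 3/4) — PASS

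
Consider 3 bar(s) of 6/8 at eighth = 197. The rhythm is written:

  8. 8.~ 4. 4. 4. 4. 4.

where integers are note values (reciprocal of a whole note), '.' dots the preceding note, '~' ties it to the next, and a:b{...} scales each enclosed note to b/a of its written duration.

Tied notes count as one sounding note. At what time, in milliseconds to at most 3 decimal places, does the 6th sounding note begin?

1. 0.0ms @ 0 + 456.853ms (3/2)
2. 456.853ms @ 3/2 + 1370.558ms (9/2)
3. 1827.411ms @ 6 + 913.706ms (3)
4. 2741.117ms @ 9 + 913.706ms (3)
5. 3654.822ms @ 12 + 913.706ms (3)
6. 4568.528ms @ 15 + 913.706ms (3)

note 6 onset = 15b = 4568.528ms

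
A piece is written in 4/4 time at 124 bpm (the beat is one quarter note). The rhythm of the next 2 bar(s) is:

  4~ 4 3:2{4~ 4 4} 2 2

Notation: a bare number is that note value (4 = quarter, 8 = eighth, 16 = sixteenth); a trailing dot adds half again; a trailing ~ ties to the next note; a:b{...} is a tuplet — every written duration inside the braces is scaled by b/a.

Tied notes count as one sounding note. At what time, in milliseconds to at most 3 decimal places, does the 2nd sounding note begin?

note 2 onset = 2b = 967.742ms

1. 0.0ms @ 0 + 967.742ms (2)
2. 967.742ms @ 2 + 645.161ms (4/3)
3. 1612.903ms @ 10/3 + 322.581ms (2/3)
4. 1935.484ms @ 4 + 967.742ms (2)
5. 2903.226ms @ 6 + 967.742ms (2)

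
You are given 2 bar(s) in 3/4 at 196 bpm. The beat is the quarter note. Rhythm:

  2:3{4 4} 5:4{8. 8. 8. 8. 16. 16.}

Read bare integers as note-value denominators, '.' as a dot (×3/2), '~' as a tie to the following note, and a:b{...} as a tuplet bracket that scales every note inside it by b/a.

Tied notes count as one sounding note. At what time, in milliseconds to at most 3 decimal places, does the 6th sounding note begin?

1. 0.0ms @ 0 + 459.184ms (3/2)
2. 459.184ms @ 3/2 + 459.184ms (3/2)
3. 918.367ms @ 3 + 183.673ms (3/5)
4. 1102.041ms @ 18/5 + 183.673ms (3/5)
5. 1285.714ms @ 21/5 + 183.673ms (3/5)
6. 1469.388ms @ 24/5 + 183.673ms (3/5)
7. 1653.061ms @ 27/5 + 91.837ms (3/10)
8. 1744.898ms @ 57/10 + 91.837ms (3/10)

note 6 onset = 24/5b = 1469.388ms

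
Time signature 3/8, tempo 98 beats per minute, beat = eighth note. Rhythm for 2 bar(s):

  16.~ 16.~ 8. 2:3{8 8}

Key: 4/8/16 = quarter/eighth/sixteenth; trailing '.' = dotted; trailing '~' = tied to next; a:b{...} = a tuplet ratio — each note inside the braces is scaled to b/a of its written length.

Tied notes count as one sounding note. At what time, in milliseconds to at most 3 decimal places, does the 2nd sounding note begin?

note 2 onset = 3b = 1836.735ms

1. 0.0ms @ 0 + 1836.735ms (3)
2. 1836.735ms @ 3 + 918.367ms (3/2)
3. 2755.102ms @ 9/2 + 918.367ms (3/2)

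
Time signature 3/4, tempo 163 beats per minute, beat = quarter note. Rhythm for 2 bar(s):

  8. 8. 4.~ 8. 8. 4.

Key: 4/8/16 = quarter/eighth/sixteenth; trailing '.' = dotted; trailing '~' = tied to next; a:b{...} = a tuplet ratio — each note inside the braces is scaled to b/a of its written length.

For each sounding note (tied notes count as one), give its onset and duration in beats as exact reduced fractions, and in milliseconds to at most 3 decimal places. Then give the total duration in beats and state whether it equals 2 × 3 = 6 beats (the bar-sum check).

1) 0.0ms=0b +276.074ms=3/4b
2) 276.074ms=3/4b +276.074ms=3/4b
3) 552.147ms=3/2b +828.221ms=9/4b
4) 1380.368ms=15/4b +276.074ms=3/4b
5) 1656.442ms=9/2b +552.147ms=3/2b
Σ=6b of 6 (163bpm 3/4) — PASS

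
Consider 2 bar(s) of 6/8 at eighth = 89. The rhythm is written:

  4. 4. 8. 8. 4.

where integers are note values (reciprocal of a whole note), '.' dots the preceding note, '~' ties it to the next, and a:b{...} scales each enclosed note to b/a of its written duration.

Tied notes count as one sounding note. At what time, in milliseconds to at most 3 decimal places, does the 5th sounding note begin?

1. 0.0ms @ 0 + 2022.472ms (3)
2. 2022.472ms @ 3 + 2022.472ms (3)
3. 4044.944ms @ 6 + 1011.236ms (3/2)
4. 5056.18ms @ 15/2 + 1011.236ms (3/2)
5. 6067.416ms @ 9 + 2022.472ms (3)

note 5 onset = 9b = 6067.416ms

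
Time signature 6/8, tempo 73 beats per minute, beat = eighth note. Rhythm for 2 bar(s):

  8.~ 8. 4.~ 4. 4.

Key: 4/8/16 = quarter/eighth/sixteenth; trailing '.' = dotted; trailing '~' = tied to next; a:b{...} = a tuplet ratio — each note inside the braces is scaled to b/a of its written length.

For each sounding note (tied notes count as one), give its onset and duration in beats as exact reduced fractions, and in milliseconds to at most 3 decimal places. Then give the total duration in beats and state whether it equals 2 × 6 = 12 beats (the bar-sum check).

1) 0.0ms=0b +2465.753ms=3b
2) 2465.753ms=3b +4931.507ms=6b
3) 7397.26ms=9b +2465.753ms=3b
Σ=12b of 12 (73bpm 6/8) — PASS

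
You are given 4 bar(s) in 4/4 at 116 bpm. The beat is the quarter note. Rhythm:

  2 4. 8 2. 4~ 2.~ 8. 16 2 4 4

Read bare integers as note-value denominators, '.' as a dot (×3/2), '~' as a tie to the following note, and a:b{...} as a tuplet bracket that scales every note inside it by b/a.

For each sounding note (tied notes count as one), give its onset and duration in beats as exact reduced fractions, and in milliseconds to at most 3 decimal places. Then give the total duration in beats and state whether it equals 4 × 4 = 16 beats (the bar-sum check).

1) 0.0ms=0b +1034.483ms=2b
2) 1034.483ms=2b +775.862ms=3/2b
3) 1810.345ms=7/2b +258.621ms=1/2b
4) 2068.966ms=4b +1551.724ms=3b
5) 3620.69ms=7b +2456.897ms=19/4b
6) 6077.586ms=47/4b +129.31ms=1/4b
7) 6206.897ms=12b +1034.483ms=2b
8) 7241.379ms=14b +517.241ms=1b
9) 7758.621ms=15b +517.241ms=1b
Σ=16b of 16 (116bpm 4/4) — PASS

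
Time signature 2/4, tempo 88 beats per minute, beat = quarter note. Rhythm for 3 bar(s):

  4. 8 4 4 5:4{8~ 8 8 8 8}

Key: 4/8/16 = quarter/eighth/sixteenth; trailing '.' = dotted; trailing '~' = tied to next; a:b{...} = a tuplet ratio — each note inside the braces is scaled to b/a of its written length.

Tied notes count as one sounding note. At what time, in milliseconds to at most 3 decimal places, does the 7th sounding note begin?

note 7 onset = 26/5b = 3545.455ms

1. 0.0ms @ 0 + 1022.727ms (3/2)
2. 1022.727ms @ 3/2 + 340.909ms (1/2)
3. 1363.636ms @ 2 + 681.818ms (1)
4. 2045.455ms @ 3 + 681.818ms (1)
5. 2727.273ms @ 4 + 545.455ms (4/5)
6. 3272.727ms @ 24/5 + 272.727ms (2/5)
7. 3545.455ms @ 26/5 + 272.727ms (2/5)
8. 3818.182ms @ 28/5 + 272.727ms (2/5)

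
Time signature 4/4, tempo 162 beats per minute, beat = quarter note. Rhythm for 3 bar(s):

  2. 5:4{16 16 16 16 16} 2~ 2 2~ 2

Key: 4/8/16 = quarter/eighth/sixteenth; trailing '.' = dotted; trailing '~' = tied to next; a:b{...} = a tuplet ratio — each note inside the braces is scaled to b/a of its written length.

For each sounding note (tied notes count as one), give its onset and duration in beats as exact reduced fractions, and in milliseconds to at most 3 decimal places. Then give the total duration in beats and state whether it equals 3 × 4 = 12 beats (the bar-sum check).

1) 0.0ms=0b +1111.111ms=3b
2) 1111.111ms=3b +74.074ms=1/5b
3) 1185.185ms=16/5b +74.074ms=1/5b
4) 1259.259ms=17/5b +74.074ms=1/5b
5) 1333.333ms=18/5b +74.074ms=1/5b
6) 1407.407ms=19/5b +74.074ms=1/5b
7) 1481.481ms=4b +1481.481ms=4b
8) 2962.963ms=8b +1481.481ms=4b
Σ=12b of 12 (162bpm 4/4) — PASS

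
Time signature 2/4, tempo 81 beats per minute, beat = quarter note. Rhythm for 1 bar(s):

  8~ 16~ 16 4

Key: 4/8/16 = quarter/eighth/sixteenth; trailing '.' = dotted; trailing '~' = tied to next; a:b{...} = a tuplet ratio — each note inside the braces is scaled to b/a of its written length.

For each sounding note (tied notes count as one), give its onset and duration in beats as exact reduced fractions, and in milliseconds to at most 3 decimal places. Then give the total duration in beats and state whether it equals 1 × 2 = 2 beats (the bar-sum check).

1) 0.0ms=0b +740.741ms=1b
2) 740.741ms=1b +740.741ms=1b
Σ=2b of 2 (81bpm 2/4) — PASS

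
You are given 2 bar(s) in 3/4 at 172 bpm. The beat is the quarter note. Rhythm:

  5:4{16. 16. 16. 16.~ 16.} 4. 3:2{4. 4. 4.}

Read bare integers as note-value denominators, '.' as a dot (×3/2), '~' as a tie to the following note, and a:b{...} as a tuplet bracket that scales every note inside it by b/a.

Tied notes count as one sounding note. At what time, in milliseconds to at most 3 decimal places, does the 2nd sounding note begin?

note 2 onset = 3/10b = 104.651ms

1. 0.0ms @ 0 + 104.651ms (3/10)
2. 104.651ms @ 3/10 + 104.651ms (3/10)
3. 209.302ms @ 3/5 + 104.651ms (3/10)
4. 313.953ms @ 9/10 + 209.302ms (3/5)
5. 523.256ms @ 3/2 + 523.256ms (3/2)
6. 1046.512ms @ 3 + 348.837ms (1)
7. 1395.349ms @ 4 + 348.837ms (1)
8. 1744.186ms @ 5 + 348.837ms (1)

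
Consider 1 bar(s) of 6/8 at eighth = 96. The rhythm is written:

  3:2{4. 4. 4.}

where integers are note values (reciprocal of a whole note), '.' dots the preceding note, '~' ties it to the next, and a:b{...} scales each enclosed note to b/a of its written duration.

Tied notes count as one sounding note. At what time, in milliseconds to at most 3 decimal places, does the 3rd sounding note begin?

note 3 onset = 4b = 2500.0ms

1. 0.0ms @ 0 + 1250.0ms (2)
2. 1250.0ms @ 2 + 1250.0ms (2)
3. 2500.0ms @ 4 + 1250.0ms (2)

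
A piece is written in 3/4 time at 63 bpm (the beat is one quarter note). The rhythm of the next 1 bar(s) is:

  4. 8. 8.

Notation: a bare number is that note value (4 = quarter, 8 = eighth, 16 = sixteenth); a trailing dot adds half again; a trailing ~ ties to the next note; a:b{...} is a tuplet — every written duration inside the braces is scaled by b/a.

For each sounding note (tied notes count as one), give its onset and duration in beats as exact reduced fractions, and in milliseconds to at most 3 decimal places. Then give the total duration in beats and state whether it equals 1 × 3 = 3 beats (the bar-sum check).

1) 0.0ms=0b +1428.571ms=3/2b
2) 1428.571ms=3/2b +714.286ms=3/4b
3) 2142.857ms=9/4b +714.286ms=3/4b
Σ=3b of 3 (63bpm 3/4) — PASS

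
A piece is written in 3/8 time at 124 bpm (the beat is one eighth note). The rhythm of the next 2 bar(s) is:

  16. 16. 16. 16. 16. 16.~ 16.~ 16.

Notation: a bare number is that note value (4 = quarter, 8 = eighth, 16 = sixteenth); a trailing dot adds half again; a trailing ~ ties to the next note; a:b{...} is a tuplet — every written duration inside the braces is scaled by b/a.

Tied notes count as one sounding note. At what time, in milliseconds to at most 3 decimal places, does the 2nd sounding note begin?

1. 0.0ms @ 0 + 362.903ms (3/4)
2. 362.903ms @ 3/4 + 362.903ms (3/4)
3. 725.806ms @ 3/2 + 362.903ms (3/4)
4. 1088.71ms @ 9/4 + 362.903ms (3/4)
5. 1451.613ms @ 3 + 362.903ms (3/4)
6. 1814.516ms @ 15/4 + 1088.71ms (9/4)

note 2 onset = 3/4b = 362.903ms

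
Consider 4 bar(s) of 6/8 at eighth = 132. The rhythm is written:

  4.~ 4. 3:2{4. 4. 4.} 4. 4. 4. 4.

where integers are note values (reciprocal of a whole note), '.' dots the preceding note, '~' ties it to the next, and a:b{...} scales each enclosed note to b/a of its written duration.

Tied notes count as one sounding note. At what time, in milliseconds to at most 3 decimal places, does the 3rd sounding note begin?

1. 0.0ms @ 0 + 2727.273ms (6)
2. 2727.273ms @ 6 + 909.091ms (2)
3. 3636.364ms @ 8 + 909.091ms (2)
4. 4545.455ms @ 10 + 909.091ms (2)
5. 5454.545ms @ 12 + 1363.636ms (3)
6. 6818.182ms @ 15 + 1363.636ms (3)
7. 8181.818ms @ 18 + 1363.636ms (3)
8. 9545.455ms @ 21 + 1363.636ms (3)

note 3 onset = 8b = 3636.364ms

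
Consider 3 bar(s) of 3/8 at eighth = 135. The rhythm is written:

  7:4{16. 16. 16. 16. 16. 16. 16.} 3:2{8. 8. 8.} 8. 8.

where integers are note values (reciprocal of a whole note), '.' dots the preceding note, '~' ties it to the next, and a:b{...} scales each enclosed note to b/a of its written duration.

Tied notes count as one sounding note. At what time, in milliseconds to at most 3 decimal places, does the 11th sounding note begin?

1. 0.0ms @ 0 + 190.476ms (3/7)
2. 190.476ms @ 3/7 + 190.476ms (3/7)
3. 380.952ms @ 6/7 + 190.476ms (3/7)
4. 571.429ms @ 9/7 + 190.476ms (3/7)
5. 761.905ms @ 12/7 + 190.476ms (3/7)
6. 952.381ms @ 15/7 + 190.476ms (3/7)
7. 1142.857ms @ 18/7 + 190.476ms (3/7)
8. 1333.333ms @ 3 + 444.444ms (1)
9. 1777.778ms @ 4 + 444.444ms (1)
10. 2222.222ms @ 5 + 444.444ms (1)
11. 2666.667ms @ 6 + 666.667ms (3/2)
12. 3333.333ms @ 15/2 + 666.667ms (3/2)

note 11 onset = 6b = 2666.667ms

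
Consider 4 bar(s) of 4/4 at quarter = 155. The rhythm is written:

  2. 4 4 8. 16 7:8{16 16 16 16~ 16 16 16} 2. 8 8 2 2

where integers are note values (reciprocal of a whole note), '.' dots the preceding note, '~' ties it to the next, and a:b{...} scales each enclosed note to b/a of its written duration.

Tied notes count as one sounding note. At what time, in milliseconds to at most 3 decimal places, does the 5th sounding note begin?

1. 0.0ms @ 0 + 1161.29ms (3)
2. 1161.29ms @ 3 + 387.097ms (1)
3. 1548.387ms @ 4 + 387.097ms (1)
4. 1935.484ms @ 5 + 290.323ms (3/4)
5. 2225.806ms @ 23/4 + 96.774ms (1/4)
6. 2322.581ms @ 6 + 110.599ms (2/7)
7. 2433.18ms @ 44/7 + 110.599ms (2/7)
8. 2543.779ms @ 46/7 + 110.599ms (2/7)
9. 2654.378ms @ 48/7 + 221.198ms (4/7)
10. 2875.576ms @ 52/7 + 110.599ms (2/7)
11. 2986.175ms @ 54/7 + 110.599ms (2/7)
12. 3096.774ms @ 8 + 1161.29ms (3)
13. 4258.065ms @ 11 + 193.548ms (1/2)
14. 4451.613ms @ 23/2 + 193.548ms (1/2)
15. 4645.161ms @ 12 + 774.194ms (2)
16. 5419.355ms @ 14 + 774.194ms (2)

note 5 onset = 23/4b = 2225.806ms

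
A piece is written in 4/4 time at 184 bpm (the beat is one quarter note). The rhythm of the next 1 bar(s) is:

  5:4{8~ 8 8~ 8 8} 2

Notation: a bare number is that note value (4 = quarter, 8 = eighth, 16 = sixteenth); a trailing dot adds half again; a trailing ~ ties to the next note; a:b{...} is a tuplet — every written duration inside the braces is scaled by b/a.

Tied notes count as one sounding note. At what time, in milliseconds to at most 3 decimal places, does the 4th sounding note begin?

1. 0.0ms @ 0 + 260.87ms (4/5)
2. 260.87ms @ 4/5 + 260.87ms (4/5)
3. 521.739ms @ 8/5 + 130.435ms (2/5)
4. 652.174ms @ 2 + 652.174ms (2)

note 4 onset = 2b = 652.174ms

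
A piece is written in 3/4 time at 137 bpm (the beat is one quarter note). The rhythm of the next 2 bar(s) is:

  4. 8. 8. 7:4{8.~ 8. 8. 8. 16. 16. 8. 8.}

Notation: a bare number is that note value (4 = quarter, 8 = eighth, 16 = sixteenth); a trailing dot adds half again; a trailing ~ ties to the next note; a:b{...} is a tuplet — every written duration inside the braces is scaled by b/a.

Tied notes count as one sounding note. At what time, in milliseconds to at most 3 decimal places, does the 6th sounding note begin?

note 6 onset = 30/7b = 1876.955ms

1. 0.0ms @ 0 + 656.934ms (3/2)
2. 656.934ms @ 3/2 + 328.467ms (3/4)
3. 985.401ms @ 9/4 + 328.467ms (3/4)
4. 1313.869ms @ 3 + 375.391ms (6/7)
5. 1689.26ms @ 27/7 + 187.696ms (3/7)
6. 1876.955ms @ 30/7 + 187.696ms (3/7)
7. 2064.651ms @ 33/7 + 93.848ms (3/14)
8. 2158.498ms @ 69/14 + 93.848ms (3/14)
9. 2252.346ms @ 36/7 + 187.696ms (3/7)
10. 2440.042ms @ 39/7 + 187.696ms (3/7)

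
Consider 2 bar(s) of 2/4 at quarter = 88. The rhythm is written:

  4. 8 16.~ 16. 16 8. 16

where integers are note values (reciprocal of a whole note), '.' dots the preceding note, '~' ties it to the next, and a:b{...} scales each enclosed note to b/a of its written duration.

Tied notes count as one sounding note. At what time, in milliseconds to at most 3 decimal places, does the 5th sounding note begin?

note 5 onset = 3b = 2045.455ms

1. 0.0ms @ 0 + 1022.727ms (3/2)
2. 1022.727ms @ 3/2 + 340.909ms (1/2)
3. 1363.636ms @ 2 + 511.364ms (3/4)
4. 1875.0ms @ 11/4 + 170.455ms (1/4)
5. 2045.455ms @ 3 + 511.364ms (3/4)
6. 2556.818ms @ 15/4 + 170.455ms (1/4)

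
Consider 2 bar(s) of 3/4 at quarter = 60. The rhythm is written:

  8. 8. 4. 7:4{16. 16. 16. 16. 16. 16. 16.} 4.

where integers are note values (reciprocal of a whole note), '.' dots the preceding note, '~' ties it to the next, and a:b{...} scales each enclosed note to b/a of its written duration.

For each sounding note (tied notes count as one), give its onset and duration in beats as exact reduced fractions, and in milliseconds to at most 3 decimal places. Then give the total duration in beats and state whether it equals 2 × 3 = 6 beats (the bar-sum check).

1) 0.0ms=0b +750.0ms=3/4b
2) 750.0ms=3/4b +750.0ms=3/4b
3) 1500.0ms=3/2b +1500.0ms=3/2b
4) 3000.0ms=3b +214.286ms=3/14b
5) 3214.286ms=45/14b +214.286ms=3/14b
6) 3428.571ms=24/7b +214.286ms=3/14b
7) 3642.857ms=51/14b +214.286ms=3/14b
8) 3857.143ms=27/7b +214.286ms=3/14b
9) 4071.429ms=57/14b +214.286ms=3/14b
10) 4285.714ms=30/7b +214.286ms=3/14b
11) 4500.0ms=9/2b +1500.0ms=3/2b
Σ=6b of 6 (60bpm 3/4) — PASS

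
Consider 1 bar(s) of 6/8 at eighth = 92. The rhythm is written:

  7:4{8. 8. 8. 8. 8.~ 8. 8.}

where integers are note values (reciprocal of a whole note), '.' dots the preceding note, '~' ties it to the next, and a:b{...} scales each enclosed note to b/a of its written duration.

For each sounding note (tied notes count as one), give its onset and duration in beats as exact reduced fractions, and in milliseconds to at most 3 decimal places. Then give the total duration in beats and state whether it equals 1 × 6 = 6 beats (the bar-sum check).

1) 0.0ms=0b +559.006ms=6/7b
2) 559.006ms=6/7b +559.006ms=6/7b
3) 1118.012ms=12/7b +559.006ms=6/7b
4) 1677.019ms=18/7b +559.006ms=6/7b
5) 2236.025ms=24/7b +1118.012ms=12/7b
6) 3354.037ms=36/7b +559.006ms=6/7b
Σ=6b of 6 (92bpm 6/8) — PASS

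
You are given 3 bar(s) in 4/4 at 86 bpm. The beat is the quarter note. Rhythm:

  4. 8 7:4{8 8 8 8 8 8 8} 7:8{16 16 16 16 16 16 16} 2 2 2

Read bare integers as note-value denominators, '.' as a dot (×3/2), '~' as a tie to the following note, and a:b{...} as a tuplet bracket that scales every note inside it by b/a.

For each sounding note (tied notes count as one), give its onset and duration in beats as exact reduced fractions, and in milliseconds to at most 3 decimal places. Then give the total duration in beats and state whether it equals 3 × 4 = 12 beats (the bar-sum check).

1) 0.0ms=0b +1046.512ms=3/2b
2) 1046.512ms=3/2b +348.837ms=1/2b
3) 1395.349ms=2b +199.336ms=2/7b
4) 1594.684ms=16/7b +199.336ms=2/7b
5) 1794.02ms=18/7b +199.336ms=2/7b
6) 1993.355ms=20/7b +199.336ms=2/7b
7) 2192.691ms=22/7b +199.336ms=2/7b
8) 2392.027ms=24/7b +199.336ms=2/7b
9) 2591.362ms=26/7b +199.336ms=2/7b
10) 2790.698ms=4b +199.336ms=2/7b
11) 2990.033ms=30/7b +199.336ms=2/7b
12) 3189.369ms=32/7b +199.336ms=2/7b
13) 3388.704ms=34/7b +199.336ms=2/7b
14) 3588.04ms=36/7b +199.336ms=2/7b
15) 3787.375ms=38/7b +199.336ms=2/7b
16) 3986.711ms=40/7b +199.336ms=2/7b
17) 4186.047ms=6b +1395.349ms=2b
18) 5581.395ms=8b +1395.349ms=2b
19) 6976.744ms=10b +1395.349ms=2b
Σ=12b of 12 (86bpm 4/4) — PASS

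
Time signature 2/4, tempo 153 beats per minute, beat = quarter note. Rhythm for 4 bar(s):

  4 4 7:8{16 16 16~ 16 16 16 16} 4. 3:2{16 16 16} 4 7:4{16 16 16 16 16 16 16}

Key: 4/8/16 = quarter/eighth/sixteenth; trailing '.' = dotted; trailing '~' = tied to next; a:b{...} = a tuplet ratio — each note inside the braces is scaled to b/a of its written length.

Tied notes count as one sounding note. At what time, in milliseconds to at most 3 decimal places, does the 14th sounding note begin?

note 14 onset = 7b = 2745.098ms

1. 0.0ms @ 0 + 392.157ms (1)
2. 392.157ms @ 1 + 392.157ms (1)
3. 784.314ms @ 2 + 112.045ms (2/7)
4. 896.359ms @ 16/7 + 112.045ms (2/7)
5. 1008.403ms @ 18/7 + 224.09ms (4/7)
6. 1232.493ms @ 22/7 + 112.045ms (2/7)
7. 1344.538ms @ 24/7 + 112.045ms (2/7)
8. 1456.583ms @ 26/7 + 112.045ms (2/7)
9. 1568.627ms @ 4 + 588.235ms (3/2)
10. 2156.863ms @ 11/2 + 65.359ms (1/6)
11. 2222.222ms @ 17/3 + 65.359ms (1/6)
12. 2287.582ms @ 35/6 + 65.359ms (1/6)
13. 2352.941ms @ 6 + 392.157ms (1)
14. 2745.098ms @ 7 + 56.022ms (1/7)
15. 2801.12ms @ 50/7 + 56.022ms (1/7)
16. 2857.143ms @ 51/7 + 56.022ms (1/7)
17. 2913.165ms @ 52/7 + 56.022ms (1/7)
18. 2969.188ms @ 53/7 + 56.022ms (1/7)
19. 3025.21ms @ 54/7 + 56.022ms (1/7)
20. 3081.232ms @ 55/7 + 56.022ms (1/7)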